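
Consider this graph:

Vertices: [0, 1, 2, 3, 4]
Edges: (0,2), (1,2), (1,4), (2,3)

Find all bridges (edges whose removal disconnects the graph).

A bridge is an edge whose removal increases the number of connected components.
Bridges found: (0,2), (1,2), (1,4), (2,3)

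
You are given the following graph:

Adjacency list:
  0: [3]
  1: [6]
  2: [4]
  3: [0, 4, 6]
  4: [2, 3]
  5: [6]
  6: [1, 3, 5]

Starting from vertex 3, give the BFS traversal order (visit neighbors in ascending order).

BFS from vertex 3 (neighbors processed in ascending order):
Visit order: 3, 0, 4, 6, 2, 1, 5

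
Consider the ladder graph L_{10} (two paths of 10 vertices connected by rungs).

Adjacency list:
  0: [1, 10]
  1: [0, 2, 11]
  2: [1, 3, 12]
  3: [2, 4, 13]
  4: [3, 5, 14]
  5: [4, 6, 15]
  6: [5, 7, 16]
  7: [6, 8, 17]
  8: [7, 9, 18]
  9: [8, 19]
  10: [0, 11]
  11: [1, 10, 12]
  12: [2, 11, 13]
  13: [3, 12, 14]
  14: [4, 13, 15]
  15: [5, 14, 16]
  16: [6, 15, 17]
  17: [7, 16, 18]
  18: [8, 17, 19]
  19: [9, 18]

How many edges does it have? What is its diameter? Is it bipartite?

Ladder graph L_{10}: 10 rungs + 2 * (10-1) path edges = 10 + 18 = 28 edges.
Diameter = 10.
Ladder graphs are bipartite (alternating coloring along each path).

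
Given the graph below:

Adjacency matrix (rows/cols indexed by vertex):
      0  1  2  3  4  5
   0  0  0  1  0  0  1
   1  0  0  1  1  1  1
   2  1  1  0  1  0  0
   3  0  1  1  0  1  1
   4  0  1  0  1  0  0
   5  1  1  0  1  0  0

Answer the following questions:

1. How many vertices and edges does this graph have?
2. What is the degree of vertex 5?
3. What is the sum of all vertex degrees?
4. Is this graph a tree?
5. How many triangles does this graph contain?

Count: 6 vertices, 9 edges.
Vertex 5 has neighbors [0, 1, 3], degree = 3.
Handshaking lemma: 2 * 9 = 18.
A tree on 6 vertices has 5 edges. This graph has 9 edges (4 extra). Not a tree.
Number of triangles = 3.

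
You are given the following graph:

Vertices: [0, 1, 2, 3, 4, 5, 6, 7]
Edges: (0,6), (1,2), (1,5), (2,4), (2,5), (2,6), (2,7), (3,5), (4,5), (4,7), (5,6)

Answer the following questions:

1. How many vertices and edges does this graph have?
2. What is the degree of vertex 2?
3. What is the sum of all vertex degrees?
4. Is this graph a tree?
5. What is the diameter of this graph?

Count: 8 vertices, 11 edges.
Vertex 2 has neighbors [1, 4, 5, 6, 7], degree = 5.
Handshaking lemma: 2 * 11 = 22.
A tree on 8 vertices has 7 edges. This graph has 11 edges (4 extra). Not a tree.
Diameter (longest shortest path) = 3.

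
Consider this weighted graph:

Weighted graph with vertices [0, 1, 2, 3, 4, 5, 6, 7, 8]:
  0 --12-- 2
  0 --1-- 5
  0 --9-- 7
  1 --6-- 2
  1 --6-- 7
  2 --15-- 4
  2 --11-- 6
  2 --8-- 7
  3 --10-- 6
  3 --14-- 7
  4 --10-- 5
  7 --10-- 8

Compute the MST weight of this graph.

Applying Kruskal's algorithm (sort edges by weight, add if no cycle):
  Add (0,5) w=1
  Add (1,2) w=6
  Add (1,7) w=6
  Skip (2,7) w=8 (creates cycle)
  Add (0,7) w=9
  Add (3,6) w=10
  Add (4,5) w=10
  Add (7,8) w=10
  Add (2,6) w=11
  Skip (0,2) w=12 (creates cycle)
  Skip (3,7) w=14 (creates cycle)
  Skip (2,4) w=15 (creates cycle)
MST weight = 63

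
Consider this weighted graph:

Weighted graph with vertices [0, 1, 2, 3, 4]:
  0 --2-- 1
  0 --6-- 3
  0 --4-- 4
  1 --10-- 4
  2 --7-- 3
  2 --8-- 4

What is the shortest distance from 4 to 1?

Using Dijkstra's algorithm from vertex 4:
Shortest path: 4 -> 0 -> 1
Total weight: 4 + 2 = 6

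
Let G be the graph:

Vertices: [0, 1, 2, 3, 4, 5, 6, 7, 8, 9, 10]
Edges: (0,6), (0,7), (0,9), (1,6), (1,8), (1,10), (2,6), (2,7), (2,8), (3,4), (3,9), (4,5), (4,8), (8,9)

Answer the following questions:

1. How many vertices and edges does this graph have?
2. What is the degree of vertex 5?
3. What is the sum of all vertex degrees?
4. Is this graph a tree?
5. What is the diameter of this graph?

Count: 11 vertices, 14 edges.
Vertex 5 has neighbors [4], degree = 1.
Handshaking lemma: 2 * 14 = 28.
A tree on 11 vertices has 10 edges. This graph has 14 edges (4 extra). Not a tree.
Diameter (longest shortest path) = 4.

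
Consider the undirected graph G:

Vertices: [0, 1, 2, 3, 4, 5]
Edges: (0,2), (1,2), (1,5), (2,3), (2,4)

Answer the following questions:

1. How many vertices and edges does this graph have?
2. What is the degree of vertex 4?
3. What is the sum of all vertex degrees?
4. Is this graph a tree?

Count: 6 vertices, 5 edges.
Vertex 4 has neighbors [2], degree = 1.
Handshaking lemma: 2 * 5 = 10.
A graph is a tree iff it is connected and has exactly n-1 edges. This graph is connected (all 6 vertices in one component) and has 6-1 = 5 edges. It is a tree.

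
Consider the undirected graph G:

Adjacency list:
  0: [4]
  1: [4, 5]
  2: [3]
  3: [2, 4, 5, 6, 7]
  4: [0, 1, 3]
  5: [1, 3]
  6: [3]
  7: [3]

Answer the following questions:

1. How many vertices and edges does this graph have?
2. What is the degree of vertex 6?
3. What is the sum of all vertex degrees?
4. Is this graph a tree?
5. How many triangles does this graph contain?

Count: 8 vertices, 8 edges.
Vertex 6 has neighbors [3], degree = 1.
Handshaking lemma: 2 * 8 = 16.
A tree on 8 vertices has 7 edges. This graph has 8 edges (1 extra). Not a tree.
Number of triangles = 0.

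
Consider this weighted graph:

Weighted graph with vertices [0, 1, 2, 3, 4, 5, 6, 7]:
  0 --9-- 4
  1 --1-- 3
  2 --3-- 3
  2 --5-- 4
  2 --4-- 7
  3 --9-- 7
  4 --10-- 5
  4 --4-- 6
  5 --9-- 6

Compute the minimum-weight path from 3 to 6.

Using Dijkstra's algorithm from vertex 3:
Shortest path: 3 -> 2 -> 4 -> 6
Total weight: 3 + 5 + 4 = 12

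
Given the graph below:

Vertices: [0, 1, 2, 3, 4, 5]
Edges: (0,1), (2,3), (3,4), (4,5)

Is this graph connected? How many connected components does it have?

Checking connectivity: the graph has 2 connected component(s).
Components: [[0, 1], [2, 3, 4, 5]]. The graph is NOT connected.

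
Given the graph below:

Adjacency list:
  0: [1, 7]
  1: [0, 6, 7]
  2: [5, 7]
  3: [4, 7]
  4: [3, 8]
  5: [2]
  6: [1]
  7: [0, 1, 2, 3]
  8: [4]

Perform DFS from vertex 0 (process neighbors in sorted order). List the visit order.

DFS from vertex 0 (neighbors processed in ascending order):
Visit order: 0, 1, 6, 7, 2, 5, 3, 4, 8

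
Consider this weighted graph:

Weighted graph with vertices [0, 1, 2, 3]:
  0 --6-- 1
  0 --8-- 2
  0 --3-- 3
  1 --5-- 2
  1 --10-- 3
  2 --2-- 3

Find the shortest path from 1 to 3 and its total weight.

Using Dijkstra's algorithm from vertex 1:
Shortest path: 1 -> 2 -> 3
Total weight: 5 + 2 = 7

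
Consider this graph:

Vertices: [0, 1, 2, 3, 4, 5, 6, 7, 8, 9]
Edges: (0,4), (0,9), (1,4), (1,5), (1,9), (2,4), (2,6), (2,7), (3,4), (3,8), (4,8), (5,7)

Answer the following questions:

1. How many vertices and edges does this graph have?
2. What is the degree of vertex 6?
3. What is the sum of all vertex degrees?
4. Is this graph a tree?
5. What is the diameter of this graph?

Count: 10 vertices, 12 edges.
Vertex 6 has neighbors [2], degree = 1.
Handshaking lemma: 2 * 12 = 24.
A tree on 10 vertices has 9 edges. This graph has 12 edges (3 extra). Not a tree.
Diameter (longest shortest path) = 4.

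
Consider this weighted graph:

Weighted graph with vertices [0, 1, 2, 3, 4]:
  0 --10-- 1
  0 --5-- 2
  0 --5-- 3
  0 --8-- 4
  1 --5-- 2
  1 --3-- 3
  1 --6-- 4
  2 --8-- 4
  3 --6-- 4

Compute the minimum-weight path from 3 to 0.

Using Dijkstra's algorithm from vertex 3:
Shortest path: 3 -> 0
Total weight: 5 = 5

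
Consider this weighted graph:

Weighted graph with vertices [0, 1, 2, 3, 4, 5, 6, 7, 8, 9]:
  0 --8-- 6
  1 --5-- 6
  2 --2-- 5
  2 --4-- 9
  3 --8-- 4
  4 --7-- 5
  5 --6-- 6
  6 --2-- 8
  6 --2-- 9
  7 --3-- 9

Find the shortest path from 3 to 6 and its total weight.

Using Dijkstra's algorithm from vertex 3:
Shortest path: 3 -> 4 -> 5 -> 6
Total weight: 8 + 7 + 6 = 21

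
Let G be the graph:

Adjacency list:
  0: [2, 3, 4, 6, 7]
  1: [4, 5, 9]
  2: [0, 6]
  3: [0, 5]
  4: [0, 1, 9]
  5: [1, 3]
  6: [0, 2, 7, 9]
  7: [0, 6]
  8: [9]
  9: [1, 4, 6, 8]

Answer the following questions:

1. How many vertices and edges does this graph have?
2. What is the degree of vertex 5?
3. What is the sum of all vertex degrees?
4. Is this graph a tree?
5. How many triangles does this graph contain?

Count: 10 vertices, 14 edges.
Vertex 5 has neighbors [1, 3], degree = 2.
Handshaking lemma: 2 * 14 = 28.
A tree on 10 vertices has 9 edges. This graph has 14 edges (5 extra). Not a tree.
Number of triangles = 3.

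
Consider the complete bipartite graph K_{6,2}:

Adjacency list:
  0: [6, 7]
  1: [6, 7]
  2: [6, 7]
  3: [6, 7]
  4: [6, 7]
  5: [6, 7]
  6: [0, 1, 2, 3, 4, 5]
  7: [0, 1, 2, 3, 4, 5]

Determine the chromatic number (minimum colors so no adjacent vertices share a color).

K_{6,2} is bipartite: vertices split into two independent sets of size 6 and 2.
Color one set 0, the other 1. No adjacent vertices share a color.
Chromatic number = 2.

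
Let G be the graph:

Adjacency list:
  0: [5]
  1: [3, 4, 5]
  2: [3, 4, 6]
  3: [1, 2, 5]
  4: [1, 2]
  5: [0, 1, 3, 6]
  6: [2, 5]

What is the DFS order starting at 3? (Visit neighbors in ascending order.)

DFS from vertex 3 (neighbors processed in ascending order):
Visit order: 3, 1, 4, 2, 6, 5, 0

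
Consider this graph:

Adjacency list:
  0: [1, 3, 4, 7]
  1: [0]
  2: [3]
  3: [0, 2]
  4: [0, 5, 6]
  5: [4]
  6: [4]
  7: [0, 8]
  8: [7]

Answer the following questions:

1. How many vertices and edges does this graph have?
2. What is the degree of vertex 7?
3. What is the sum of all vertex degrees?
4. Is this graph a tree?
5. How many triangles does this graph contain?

Count: 9 vertices, 8 edges.
Vertex 7 has neighbors [0, 8], degree = 2.
Handshaking lemma: 2 * 8 = 16.
A graph is a tree iff it is connected and has exactly n-1 edges. This graph is connected (all 9 vertices in one component) and has 9-1 = 8 edges. It is a tree.
Number of triangles = 0.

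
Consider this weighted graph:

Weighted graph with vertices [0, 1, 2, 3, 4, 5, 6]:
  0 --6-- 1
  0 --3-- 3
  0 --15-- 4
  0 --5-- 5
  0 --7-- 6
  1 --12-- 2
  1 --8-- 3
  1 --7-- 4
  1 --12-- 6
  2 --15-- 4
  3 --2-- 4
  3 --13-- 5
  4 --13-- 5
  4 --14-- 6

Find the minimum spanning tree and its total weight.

Applying Kruskal's algorithm (sort edges by weight, add if no cycle):
  Add (3,4) w=2
  Add (0,3) w=3
  Add (0,5) w=5
  Add (0,1) w=6
  Add (0,6) w=7
  Skip (1,4) w=7 (creates cycle)
  Skip (1,3) w=8 (creates cycle)
  Add (1,2) w=12
  Skip (1,6) w=12 (creates cycle)
  Skip (3,5) w=13 (creates cycle)
  Skip (4,5) w=13 (creates cycle)
  Skip (4,6) w=14 (creates cycle)
  Skip (0,4) w=15 (creates cycle)
  Skip (2,4) w=15 (creates cycle)
MST weight = 35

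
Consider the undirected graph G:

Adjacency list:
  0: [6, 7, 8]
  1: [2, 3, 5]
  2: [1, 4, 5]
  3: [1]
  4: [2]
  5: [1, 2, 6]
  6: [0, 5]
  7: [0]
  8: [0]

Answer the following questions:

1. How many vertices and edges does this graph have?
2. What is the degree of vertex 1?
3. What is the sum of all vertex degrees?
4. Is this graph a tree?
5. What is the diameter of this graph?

Count: 9 vertices, 9 edges.
Vertex 1 has neighbors [2, 3, 5], degree = 3.
Handshaking lemma: 2 * 9 = 18.
A tree on 9 vertices has 8 edges. This graph has 9 edges (1 extra). Not a tree.
Diameter (longest shortest path) = 5.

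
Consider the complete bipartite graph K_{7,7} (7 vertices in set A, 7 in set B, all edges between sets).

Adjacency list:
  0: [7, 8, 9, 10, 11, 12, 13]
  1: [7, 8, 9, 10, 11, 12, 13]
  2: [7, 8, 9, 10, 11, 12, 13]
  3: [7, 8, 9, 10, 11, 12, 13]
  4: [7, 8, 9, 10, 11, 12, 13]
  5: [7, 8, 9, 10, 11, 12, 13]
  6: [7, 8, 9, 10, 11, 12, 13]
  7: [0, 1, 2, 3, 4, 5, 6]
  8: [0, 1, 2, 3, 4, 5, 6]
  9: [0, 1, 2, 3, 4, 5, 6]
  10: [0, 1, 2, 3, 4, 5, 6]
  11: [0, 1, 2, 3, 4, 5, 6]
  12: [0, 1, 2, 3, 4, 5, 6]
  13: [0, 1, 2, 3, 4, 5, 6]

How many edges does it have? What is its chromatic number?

K_{7,7} has 7 * 7 = 49 edges.
Bipartite graphs have chromatic number 2 (color each partition differently).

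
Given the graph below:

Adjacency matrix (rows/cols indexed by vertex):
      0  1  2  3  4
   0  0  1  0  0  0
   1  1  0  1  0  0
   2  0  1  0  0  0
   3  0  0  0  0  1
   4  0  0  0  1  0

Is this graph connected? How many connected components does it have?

Checking connectivity: the graph has 2 connected component(s).
Components: [[0, 1, 2], [3, 4]]. The graph is NOT connected.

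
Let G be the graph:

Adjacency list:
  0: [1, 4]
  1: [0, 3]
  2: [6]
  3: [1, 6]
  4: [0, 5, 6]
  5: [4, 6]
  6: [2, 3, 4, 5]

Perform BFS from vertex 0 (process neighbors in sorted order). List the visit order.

BFS from vertex 0 (neighbors processed in ascending order):
Visit order: 0, 1, 4, 3, 5, 6, 2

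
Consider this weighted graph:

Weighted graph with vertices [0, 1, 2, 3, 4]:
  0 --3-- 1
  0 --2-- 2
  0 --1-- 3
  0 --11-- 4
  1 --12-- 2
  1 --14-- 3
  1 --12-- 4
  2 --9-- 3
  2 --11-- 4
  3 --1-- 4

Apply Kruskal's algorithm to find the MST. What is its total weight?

Applying Kruskal's algorithm (sort edges by weight, add if no cycle):
  Add (0,3) w=1
  Add (3,4) w=1
  Add (0,2) w=2
  Add (0,1) w=3
  Skip (2,3) w=9 (creates cycle)
  Skip (0,4) w=11 (creates cycle)
  Skip (2,4) w=11 (creates cycle)
  Skip (1,2) w=12 (creates cycle)
  Skip (1,4) w=12 (creates cycle)
  Skip (1,3) w=14 (creates cycle)
MST weight = 7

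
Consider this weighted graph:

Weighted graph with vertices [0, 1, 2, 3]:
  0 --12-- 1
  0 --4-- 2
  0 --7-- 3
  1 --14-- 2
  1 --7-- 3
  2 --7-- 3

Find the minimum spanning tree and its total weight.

Applying Kruskal's algorithm (sort edges by weight, add if no cycle):
  Add (0,2) w=4
  Add (0,3) w=7
  Add (1,3) w=7
  Skip (2,3) w=7 (creates cycle)
  Skip (0,1) w=12 (creates cycle)
  Skip (1,2) w=14 (creates cycle)
MST weight = 18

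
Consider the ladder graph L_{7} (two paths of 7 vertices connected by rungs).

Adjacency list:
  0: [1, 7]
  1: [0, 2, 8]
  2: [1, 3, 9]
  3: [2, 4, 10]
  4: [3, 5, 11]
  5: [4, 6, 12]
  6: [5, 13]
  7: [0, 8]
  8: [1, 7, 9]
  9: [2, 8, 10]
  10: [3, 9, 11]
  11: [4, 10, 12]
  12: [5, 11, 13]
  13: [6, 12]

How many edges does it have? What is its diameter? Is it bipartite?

Ladder graph L_{7}: 7 rungs + 2 * (7-1) path edges = 7 + 12 = 19 edges.
Diameter = 7.
Ladder graphs are bipartite (alternating coloring along each path).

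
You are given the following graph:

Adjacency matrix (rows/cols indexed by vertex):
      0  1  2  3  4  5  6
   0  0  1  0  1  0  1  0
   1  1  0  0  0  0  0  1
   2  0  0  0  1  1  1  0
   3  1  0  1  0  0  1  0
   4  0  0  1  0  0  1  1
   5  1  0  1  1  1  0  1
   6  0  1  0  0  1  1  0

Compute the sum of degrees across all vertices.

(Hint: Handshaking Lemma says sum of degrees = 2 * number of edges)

Count edges: 11 edges.
By Handshaking Lemma: sum of degrees = 2 * 11 = 22.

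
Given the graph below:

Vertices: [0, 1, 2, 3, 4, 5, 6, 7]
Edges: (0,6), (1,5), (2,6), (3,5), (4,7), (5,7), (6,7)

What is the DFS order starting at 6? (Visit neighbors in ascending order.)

DFS from vertex 6 (neighbors processed in ascending order):
Visit order: 6, 0, 2, 7, 4, 5, 1, 3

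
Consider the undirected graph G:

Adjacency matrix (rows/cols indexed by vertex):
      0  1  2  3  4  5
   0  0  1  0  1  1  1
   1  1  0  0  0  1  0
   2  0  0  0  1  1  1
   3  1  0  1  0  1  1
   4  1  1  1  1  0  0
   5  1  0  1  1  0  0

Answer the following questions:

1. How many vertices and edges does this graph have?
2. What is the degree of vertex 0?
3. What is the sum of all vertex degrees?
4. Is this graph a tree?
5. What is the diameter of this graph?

Count: 6 vertices, 10 edges.
Vertex 0 has neighbors [1, 3, 4, 5], degree = 4.
Handshaking lemma: 2 * 10 = 20.
A tree on 6 vertices has 5 edges. This graph has 10 edges (5 extra). Not a tree.
Diameter (longest shortest path) = 2.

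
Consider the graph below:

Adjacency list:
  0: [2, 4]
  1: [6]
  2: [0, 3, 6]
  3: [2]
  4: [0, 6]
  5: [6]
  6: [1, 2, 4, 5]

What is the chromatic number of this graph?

The graph has a maximum clique of size 2 (lower bound on chromatic number).
A valid 2-coloring: {0: 0, 1: 1, 2: 1, 3: 0, 4: 1, 5: 1, 6: 0}.
Chromatic number = 2.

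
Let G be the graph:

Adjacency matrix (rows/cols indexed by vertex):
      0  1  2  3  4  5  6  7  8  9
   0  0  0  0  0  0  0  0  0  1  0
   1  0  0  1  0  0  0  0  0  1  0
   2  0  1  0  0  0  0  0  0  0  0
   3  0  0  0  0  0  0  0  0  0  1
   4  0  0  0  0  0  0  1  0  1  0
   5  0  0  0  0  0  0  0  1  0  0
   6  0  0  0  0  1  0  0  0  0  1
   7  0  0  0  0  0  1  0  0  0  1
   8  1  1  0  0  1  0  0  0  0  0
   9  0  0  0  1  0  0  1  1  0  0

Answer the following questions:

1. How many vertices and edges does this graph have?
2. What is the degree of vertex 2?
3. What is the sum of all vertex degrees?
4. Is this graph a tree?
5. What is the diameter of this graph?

Count: 10 vertices, 9 edges.
Vertex 2 has neighbors [1], degree = 1.
Handshaking lemma: 2 * 9 = 18.
A graph is a tree iff it is connected and has exactly n-1 edges. This graph is connected (all 10 vertices in one component) and has 10-1 = 9 edges. It is a tree.
Diameter (longest shortest path) = 7.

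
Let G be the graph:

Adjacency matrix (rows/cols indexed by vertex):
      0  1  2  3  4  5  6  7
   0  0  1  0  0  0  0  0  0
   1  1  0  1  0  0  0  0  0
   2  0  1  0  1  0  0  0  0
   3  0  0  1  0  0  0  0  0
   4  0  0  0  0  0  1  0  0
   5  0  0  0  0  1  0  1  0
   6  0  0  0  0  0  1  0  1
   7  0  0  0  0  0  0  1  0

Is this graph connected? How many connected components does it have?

Checking connectivity: the graph has 2 connected component(s).
Components: [[0, 1, 2, 3], [4, 5, 6, 7]]. The graph is NOT connected.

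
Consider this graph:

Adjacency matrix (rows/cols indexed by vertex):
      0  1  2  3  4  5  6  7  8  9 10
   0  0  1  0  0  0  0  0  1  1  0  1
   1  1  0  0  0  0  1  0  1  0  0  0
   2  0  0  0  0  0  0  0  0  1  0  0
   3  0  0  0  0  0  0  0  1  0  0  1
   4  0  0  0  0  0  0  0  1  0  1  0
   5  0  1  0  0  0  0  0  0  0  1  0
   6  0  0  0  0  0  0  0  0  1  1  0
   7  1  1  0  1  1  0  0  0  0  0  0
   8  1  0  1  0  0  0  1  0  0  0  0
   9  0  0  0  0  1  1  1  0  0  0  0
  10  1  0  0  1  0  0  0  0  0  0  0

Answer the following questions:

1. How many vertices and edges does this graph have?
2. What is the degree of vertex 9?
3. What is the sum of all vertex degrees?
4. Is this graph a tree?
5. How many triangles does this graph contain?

Count: 11 vertices, 14 edges.
Vertex 9 has neighbors [4, 5, 6], degree = 3.
Handshaking lemma: 2 * 14 = 28.
A tree on 11 vertices has 10 edges. This graph has 14 edges (4 extra). Not a tree.
Number of triangles = 1.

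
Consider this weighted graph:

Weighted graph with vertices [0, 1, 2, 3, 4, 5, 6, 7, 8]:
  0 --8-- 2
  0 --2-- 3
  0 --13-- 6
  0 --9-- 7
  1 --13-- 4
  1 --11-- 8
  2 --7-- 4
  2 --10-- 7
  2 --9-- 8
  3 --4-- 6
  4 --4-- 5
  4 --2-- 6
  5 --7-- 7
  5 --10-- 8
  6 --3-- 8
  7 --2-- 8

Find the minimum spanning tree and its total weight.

Applying Kruskal's algorithm (sort edges by weight, add if no cycle):
  Add (0,3) w=2
  Add (4,6) w=2
  Add (7,8) w=2
  Add (6,8) w=3
  Add (3,6) w=4
  Add (4,5) w=4
  Add (2,4) w=7
  Skip (5,7) w=7 (creates cycle)
  Skip (0,2) w=8 (creates cycle)
  Skip (0,7) w=9 (creates cycle)
  Skip (2,8) w=9 (creates cycle)
  Skip (2,7) w=10 (creates cycle)
  Skip (5,8) w=10 (creates cycle)
  Add (1,8) w=11
  Skip (0,6) w=13 (creates cycle)
  Skip (1,4) w=13 (creates cycle)
MST weight = 35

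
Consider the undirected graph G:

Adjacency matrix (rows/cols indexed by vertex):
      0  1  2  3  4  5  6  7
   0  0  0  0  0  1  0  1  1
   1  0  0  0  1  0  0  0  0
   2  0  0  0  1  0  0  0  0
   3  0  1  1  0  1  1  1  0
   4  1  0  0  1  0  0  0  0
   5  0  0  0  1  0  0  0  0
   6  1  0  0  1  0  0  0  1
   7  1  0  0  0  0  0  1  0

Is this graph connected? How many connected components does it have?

Checking connectivity: the graph has 1 connected component(s).
All vertices are reachable from each other. The graph IS connected.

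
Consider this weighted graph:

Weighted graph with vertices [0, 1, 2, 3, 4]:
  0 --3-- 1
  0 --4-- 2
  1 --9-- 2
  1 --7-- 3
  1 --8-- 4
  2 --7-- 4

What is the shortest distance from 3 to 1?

Using Dijkstra's algorithm from vertex 3:
Shortest path: 3 -> 1
Total weight: 7 = 7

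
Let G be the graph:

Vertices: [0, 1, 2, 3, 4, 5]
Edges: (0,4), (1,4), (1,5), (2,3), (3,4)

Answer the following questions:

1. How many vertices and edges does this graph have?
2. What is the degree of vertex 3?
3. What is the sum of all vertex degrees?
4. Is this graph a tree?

Count: 6 vertices, 5 edges.
Vertex 3 has neighbors [2, 4], degree = 2.
Handshaking lemma: 2 * 5 = 10.
A graph is a tree iff it is connected and has exactly n-1 edges. This graph is connected (all 6 vertices in one component) and has 6-1 = 5 edges. It is a tree.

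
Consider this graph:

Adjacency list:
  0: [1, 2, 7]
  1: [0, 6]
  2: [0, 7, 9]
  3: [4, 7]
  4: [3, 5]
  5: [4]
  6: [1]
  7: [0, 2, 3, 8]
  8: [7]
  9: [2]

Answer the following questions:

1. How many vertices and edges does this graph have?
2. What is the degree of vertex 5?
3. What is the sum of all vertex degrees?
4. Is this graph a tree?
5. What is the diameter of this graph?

Count: 10 vertices, 10 edges.
Vertex 5 has neighbors [4], degree = 1.
Handshaking lemma: 2 * 10 = 20.
A tree on 10 vertices has 9 edges. This graph has 10 edges (1 extra). Not a tree.
Diameter (longest shortest path) = 6.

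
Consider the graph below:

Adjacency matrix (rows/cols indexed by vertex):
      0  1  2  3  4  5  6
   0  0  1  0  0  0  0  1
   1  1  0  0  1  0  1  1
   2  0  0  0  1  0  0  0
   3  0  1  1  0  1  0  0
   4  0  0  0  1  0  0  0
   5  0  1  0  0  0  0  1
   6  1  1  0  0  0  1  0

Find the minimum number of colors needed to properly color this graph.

The graph has a maximum clique of size 3 (lower bound on chromatic number).
A valid 3-coloring: {0: 2, 1: 0, 2: 0, 3: 1, 4: 0, 5: 2, 6: 1}.
Chromatic number = 3.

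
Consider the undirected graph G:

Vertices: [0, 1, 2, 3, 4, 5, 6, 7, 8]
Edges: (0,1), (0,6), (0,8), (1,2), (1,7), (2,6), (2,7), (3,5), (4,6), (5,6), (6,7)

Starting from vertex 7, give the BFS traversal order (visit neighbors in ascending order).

BFS from vertex 7 (neighbors processed in ascending order):
Visit order: 7, 1, 2, 6, 0, 4, 5, 8, 3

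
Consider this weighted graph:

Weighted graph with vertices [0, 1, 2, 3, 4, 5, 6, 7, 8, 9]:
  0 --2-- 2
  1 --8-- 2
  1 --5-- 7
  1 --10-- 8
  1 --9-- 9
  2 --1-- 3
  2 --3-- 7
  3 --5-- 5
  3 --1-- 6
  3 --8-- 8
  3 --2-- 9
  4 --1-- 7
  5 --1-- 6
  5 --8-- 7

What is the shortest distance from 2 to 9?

Using Dijkstra's algorithm from vertex 2:
Shortest path: 2 -> 3 -> 9
Total weight: 1 + 2 = 3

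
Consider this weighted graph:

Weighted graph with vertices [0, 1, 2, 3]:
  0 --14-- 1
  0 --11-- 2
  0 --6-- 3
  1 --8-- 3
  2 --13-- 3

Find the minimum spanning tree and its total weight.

Applying Kruskal's algorithm (sort edges by weight, add if no cycle):
  Add (0,3) w=6
  Add (1,3) w=8
  Add (0,2) w=11
  Skip (2,3) w=13 (creates cycle)
  Skip (0,1) w=14 (creates cycle)
MST weight = 25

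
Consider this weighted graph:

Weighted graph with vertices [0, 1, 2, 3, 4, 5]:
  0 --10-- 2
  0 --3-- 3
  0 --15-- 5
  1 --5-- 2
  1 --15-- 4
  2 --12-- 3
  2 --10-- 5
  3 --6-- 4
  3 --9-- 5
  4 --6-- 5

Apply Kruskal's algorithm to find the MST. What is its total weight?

Applying Kruskal's algorithm (sort edges by weight, add if no cycle):
  Add (0,3) w=3
  Add (1,2) w=5
  Add (3,4) w=6
  Add (4,5) w=6
  Skip (3,5) w=9 (creates cycle)
  Add (0,2) w=10
  Skip (2,5) w=10 (creates cycle)
  Skip (2,3) w=12 (creates cycle)
  Skip (0,5) w=15 (creates cycle)
  Skip (1,4) w=15 (creates cycle)
MST weight = 30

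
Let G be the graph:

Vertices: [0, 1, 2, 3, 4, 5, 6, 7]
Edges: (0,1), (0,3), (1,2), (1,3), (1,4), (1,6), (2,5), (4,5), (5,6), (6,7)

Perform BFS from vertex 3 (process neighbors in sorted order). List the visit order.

BFS from vertex 3 (neighbors processed in ascending order):
Visit order: 3, 0, 1, 2, 4, 6, 5, 7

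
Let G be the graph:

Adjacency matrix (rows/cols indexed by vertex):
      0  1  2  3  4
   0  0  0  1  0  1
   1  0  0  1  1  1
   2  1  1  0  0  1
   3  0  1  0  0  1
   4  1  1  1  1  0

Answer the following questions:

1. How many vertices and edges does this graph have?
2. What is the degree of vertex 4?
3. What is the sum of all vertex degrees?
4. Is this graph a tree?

Count: 5 vertices, 7 edges.
Vertex 4 has neighbors [0, 1, 2, 3], degree = 4.
Handshaking lemma: 2 * 7 = 14.
A tree on 5 vertices has 4 edges. This graph has 7 edges (3 extra). Not a tree.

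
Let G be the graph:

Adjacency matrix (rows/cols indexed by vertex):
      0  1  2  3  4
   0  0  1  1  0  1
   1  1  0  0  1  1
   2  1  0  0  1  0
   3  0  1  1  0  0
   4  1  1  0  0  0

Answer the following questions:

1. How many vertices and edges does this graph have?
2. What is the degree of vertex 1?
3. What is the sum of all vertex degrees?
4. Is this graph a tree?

Count: 5 vertices, 6 edges.
Vertex 1 has neighbors [0, 3, 4], degree = 3.
Handshaking lemma: 2 * 6 = 12.
A tree on 5 vertices has 4 edges. This graph has 6 edges (2 extra). Not a tree.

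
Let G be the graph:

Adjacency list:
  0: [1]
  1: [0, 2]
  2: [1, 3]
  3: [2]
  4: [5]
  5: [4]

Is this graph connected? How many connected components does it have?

Checking connectivity: the graph has 2 connected component(s).
Components: [[0, 1, 2, 3], [4, 5]]. The graph is NOT connected.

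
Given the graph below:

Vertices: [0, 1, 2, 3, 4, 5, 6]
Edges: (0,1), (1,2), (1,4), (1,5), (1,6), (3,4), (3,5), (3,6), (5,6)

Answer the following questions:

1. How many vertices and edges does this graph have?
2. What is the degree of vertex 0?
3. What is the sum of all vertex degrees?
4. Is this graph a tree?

Count: 7 vertices, 9 edges.
Vertex 0 has neighbors [1], degree = 1.
Handshaking lemma: 2 * 9 = 18.
A tree on 7 vertices has 6 edges. This graph has 9 edges (3 extra). Not a tree.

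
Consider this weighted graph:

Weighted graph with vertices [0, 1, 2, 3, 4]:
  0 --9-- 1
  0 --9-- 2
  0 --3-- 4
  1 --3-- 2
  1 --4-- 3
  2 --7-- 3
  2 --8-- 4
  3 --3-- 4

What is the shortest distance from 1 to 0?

Using Dijkstra's algorithm from vertex 1:
Shortest path: 1 -> 0
Total weight: 9 = 9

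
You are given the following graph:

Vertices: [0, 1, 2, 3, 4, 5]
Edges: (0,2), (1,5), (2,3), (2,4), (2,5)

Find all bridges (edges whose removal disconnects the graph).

A bridge is an edge whose removal increases the number of connected components.
Bridges found: (0,2), (1,5), (2,3), (2,4), (2,5)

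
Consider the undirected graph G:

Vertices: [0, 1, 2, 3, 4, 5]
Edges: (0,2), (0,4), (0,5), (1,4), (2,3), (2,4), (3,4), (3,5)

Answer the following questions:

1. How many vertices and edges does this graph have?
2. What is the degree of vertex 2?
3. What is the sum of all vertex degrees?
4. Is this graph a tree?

Count: 6 vertices, 8 edges.
Vertex 2 has neighbors [0, 3, 4], degree = 3.
Handshaking lemma: 2 * 8 = 16.
A tree on 6 vertices has 5 edges. This graph has 8 edges (3 extra). Not a tree.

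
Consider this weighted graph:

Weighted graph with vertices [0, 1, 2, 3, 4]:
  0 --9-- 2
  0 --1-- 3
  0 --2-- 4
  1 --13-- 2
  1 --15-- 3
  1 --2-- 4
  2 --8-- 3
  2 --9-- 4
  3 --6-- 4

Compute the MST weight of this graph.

Applying Kruskal's algorithm (sort edges by weight, add if no cycle):
  Add (0,3) w=1
  Add (0,4) w=2
  Add (1,4) w=2
  Skip (3,4) w=6 (creates cycle)
  Add (2,3) w=8
  Skip (0,2) w=9 (creates cycle)
  Skip (2,4) w=9 (creates cycle)
  Skip (1,2) w=13 (creates cycle)
  Skip (1,3) w=15 (creates cycle)
MST weight = 13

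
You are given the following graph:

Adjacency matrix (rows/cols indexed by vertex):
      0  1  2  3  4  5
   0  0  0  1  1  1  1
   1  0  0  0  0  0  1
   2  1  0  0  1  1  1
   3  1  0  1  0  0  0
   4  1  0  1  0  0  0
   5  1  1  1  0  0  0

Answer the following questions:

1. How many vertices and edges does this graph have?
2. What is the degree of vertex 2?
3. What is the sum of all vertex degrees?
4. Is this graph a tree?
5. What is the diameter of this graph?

Count: 6 vertices, 8 edges.
Vertex 2 has neighbors [0, 3, 4, 5], degree = 4.
Handshaking lemma: 2 * 8 = 16.
A tree on 6 vertices has 5 edges. This graph has 8 edges (3 extra). Not a tree.
Diameter (longest shortest path) = 3.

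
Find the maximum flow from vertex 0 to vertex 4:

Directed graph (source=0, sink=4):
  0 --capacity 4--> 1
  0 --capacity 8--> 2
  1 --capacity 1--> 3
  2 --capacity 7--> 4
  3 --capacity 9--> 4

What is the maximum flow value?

Computing max flow:
  Flow on (0->1): 1/4
  Flow on (0->2): 7/8
  Flow on (1->3): 1/1
  Flow on (2->4): 7/7
  Flow on (3->4): 1/9
Maximum flow = 8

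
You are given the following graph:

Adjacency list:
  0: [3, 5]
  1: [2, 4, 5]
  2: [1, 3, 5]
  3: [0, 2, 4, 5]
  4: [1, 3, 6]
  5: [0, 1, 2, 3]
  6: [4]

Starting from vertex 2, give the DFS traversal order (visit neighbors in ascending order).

DFS from vertex 2 (neighbors processed in ascending order):
Visit order: 2, 1, 4, 3, 0, 5, 6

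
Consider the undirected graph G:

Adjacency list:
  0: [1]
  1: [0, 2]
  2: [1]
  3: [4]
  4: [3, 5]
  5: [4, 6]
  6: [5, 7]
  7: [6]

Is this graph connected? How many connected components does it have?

Checking connectivity: the graph has 2 connected component(s).
Components: [[0, 1, 2], [3, 4, 5, 6, 7]]. The graph is NOT connected.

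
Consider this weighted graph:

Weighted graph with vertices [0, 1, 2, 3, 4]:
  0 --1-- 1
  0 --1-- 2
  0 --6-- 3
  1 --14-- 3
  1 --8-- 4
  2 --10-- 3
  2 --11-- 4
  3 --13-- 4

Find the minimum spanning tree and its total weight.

Applying Kruskal's algorithm (sort edges by weight, add if no cycle):
  Add (0,2) w=1
  Add (0,1) w=1
  Add (0,3) w=6
  Add (1,4) w=8
  Skip (2,3) w=10 (creates cycle)
  Skip (2,4) w=11 (creates cycle)
  Skip (3,4) w=13 (creates cycle)
  Skip (1,3) w=14 (creates cycle)
MST weight = 16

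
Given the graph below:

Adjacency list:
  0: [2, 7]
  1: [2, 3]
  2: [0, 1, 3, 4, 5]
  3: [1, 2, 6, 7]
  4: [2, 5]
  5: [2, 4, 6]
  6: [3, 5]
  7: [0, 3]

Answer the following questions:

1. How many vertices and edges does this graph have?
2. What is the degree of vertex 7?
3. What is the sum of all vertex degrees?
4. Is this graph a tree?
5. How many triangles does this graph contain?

Count: 8 vertices, 11 edges.
Vertex 7 has neighbors [0, 3], degree = 2.
Handshaking lemma: 2 * 11 = 22.
A tree on 8 vertices has 7 edges. This graph has 11 edges (4 extra). Not a tree.
Number of triangles = 2.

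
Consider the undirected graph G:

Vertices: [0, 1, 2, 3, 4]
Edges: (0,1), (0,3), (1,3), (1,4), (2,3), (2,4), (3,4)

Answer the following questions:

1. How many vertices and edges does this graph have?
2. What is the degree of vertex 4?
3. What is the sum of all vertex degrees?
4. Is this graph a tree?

Count: 5 vertices, 7 edges.
Vertex 4 has neighbors [1, 2, 3], degree = 3.
Handshaking lemma: 2 * 7 = 14.
A tree on 5 vertices has 4 edges. This graph has 7 edges (3 extra). Not a tree.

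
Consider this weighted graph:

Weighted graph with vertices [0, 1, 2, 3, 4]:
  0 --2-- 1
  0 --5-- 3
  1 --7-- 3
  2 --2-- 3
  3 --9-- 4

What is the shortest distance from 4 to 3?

Using Dijkstra's algorithm from vertex 4:
Shortest path: 4 -> 3
Total weight: 9 = 9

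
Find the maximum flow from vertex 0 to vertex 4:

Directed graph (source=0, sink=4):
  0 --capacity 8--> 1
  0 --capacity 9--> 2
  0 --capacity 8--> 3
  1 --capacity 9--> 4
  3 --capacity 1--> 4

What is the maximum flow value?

Computing max flow:
  Flow on (0->1): 8/8
  Flow on (0->3): 1/8
  Flow on (1->4): 8/9
  Flow on (3->4): 1/1
Maximum flow = 9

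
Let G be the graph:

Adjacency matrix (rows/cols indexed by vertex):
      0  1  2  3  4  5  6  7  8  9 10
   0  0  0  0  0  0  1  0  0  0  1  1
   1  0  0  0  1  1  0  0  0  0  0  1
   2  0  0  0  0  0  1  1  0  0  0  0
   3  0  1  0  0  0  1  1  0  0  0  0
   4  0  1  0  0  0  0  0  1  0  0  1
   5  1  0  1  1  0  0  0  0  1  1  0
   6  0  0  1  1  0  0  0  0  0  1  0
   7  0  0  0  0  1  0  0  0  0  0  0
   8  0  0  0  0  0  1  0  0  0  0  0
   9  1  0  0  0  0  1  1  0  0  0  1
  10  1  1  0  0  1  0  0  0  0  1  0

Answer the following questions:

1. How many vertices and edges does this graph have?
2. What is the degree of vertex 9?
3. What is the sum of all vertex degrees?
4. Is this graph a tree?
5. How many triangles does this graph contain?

Count: 11 vertices, 16 edges.
Vertex 9 has neighbors [0, 5, 6, 10], degree = 4.
Handshaking lemma: 2 * 16 = 32.
A tree on 11 vertices has 10 edges. This graph has 16 edges (6 extra). Not a tree.
Number of triangles = 3.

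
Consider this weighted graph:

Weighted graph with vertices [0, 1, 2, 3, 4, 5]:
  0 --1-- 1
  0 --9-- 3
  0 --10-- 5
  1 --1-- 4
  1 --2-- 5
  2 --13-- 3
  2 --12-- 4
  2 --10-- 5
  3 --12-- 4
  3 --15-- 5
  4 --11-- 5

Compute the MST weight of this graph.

Applying Kruskal's algorithm (sort edges by weight, add if no cycle):
  Add (0,1) w=1
  Add (1,4) w=1
  Add (1,5) w=2
  Add (0,3) w=9
  Skip (0,5) w=10 (creates cycle)
  Add (2,5) w=10
  Skip (4,5) w=11 (creates cycle)
  Skip (2,4) w=12 (creates cycle)
  Skip (3,4) w=12 (creates cycle)
  Skip (2,3) w=13 (creates cycle)
  Skip (3,5) w=15 (creates cycle)
MST weight = 23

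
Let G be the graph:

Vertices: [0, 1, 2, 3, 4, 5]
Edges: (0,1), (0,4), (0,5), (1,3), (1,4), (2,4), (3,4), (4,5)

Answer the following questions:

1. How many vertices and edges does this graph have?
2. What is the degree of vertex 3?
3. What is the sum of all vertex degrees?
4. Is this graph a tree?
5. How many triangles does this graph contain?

Count: 6 vertices, 8 edges.
Vertex 3 has neighbors [1, 4], degree = 2.
Handshaking lemma: 2 * 8 = 16.
A tree on 6 vertices has 5 edges. This graph has 8 edges (3 extra). Not a tree.
Number of triangles = 3.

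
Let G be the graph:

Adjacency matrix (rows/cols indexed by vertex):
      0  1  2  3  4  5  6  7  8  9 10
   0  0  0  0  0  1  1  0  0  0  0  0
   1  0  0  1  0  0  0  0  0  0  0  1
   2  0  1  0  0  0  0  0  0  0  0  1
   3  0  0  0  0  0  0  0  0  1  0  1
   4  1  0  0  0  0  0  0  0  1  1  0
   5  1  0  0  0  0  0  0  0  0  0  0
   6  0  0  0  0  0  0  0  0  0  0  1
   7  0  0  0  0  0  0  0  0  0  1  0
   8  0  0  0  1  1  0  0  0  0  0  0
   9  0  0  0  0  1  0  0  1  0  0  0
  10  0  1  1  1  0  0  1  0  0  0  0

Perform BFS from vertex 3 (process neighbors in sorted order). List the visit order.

BFS from vertex 3 (neighbors processed in ascending order):
Visit order: 3, 8, 10, 4, 1, 2, 6, 0, 9, 5, 7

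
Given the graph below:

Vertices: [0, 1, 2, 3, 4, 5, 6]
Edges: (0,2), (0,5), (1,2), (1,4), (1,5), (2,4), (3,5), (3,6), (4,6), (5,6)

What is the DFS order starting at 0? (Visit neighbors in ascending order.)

DFS from vertex 0 (neighbors processed in ascending order):
Visit order: 0, 2, 1, 4, 6, 3, 5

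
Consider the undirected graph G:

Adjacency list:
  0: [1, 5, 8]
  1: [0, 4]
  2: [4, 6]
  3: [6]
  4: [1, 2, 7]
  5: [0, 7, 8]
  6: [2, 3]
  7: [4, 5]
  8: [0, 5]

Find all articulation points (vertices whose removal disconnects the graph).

An articulation point is a vertex whose removal disconnects the graph.
Articulation points: [2, 4, 6]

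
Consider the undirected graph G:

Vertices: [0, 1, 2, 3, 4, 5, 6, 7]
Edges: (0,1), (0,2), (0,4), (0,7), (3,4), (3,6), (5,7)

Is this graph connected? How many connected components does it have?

Checking connectivity: the graph has 1 connected component(s).
All vertices are reachable from each other. The graph IS connected.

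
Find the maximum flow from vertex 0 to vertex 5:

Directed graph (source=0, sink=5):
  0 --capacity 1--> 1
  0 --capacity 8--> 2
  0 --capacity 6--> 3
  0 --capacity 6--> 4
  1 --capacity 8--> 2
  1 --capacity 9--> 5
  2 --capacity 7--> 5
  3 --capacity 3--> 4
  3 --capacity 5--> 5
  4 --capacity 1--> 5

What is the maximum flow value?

Computing max flow:
  Flow on (0->1): 1/1
  Flow on (0->2): 7/8
  Flow on (0->3): 5/6
  Flow on (0->4): 1/6
  Flow on (1->5): 1/9
  Flow on (2->5): 7/7
  Flow on (3->5): 5/5
  Flow on (4->5): 1/1
Maximum flow = 14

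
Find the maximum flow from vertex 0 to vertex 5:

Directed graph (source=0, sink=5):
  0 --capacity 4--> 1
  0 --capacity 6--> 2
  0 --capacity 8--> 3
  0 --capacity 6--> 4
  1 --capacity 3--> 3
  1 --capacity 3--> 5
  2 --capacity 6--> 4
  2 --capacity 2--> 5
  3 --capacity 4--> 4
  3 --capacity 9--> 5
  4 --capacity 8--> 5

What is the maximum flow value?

Computing max flow:
  Flow on (0->1): 4/4
  Flow on (0->2): 6/6
  Flow on (0->3): 8/8
  Flow on (0->4): 4/6
  Flow on (1->3): 1/3
  Flow on (1->5): 3/3
  Flow on (2->4): 4/6
  Flow on (2->5): 2/2
  Flow on (3->5): 9/9
  Flow on (4->5): 8/8
Maximum flow = 22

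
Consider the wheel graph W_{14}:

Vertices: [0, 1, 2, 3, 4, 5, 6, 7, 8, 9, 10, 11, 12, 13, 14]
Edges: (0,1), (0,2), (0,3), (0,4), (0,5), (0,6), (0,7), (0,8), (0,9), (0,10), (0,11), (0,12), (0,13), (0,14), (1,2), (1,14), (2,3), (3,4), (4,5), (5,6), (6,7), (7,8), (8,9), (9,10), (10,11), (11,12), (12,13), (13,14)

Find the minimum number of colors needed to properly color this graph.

W_{14} = C_{14} plus a hub adjacent to every cycle vertex.
The outer cycle needs 2 colors (even cycle); the hub is adjacent to all of them so needs a fresh color.
Chromatic number = 2 + 1 = 3.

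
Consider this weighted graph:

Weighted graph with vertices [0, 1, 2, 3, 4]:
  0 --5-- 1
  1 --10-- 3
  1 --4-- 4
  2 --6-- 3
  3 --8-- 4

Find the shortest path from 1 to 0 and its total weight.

Using Dijkstra's algorithm from vertex 1:
Shortest path: 1 -> 0
Total weight: 5 = 5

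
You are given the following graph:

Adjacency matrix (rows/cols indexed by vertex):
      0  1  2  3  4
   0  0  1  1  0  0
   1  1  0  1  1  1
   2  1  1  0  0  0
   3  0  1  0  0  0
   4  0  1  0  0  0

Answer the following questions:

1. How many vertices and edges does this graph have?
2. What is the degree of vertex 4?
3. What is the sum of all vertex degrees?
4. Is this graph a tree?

Count: 5 vertices, 5 edges.
Vertex 4 has neighbors [1], degree = 1.
Handshaking lemma: 2 * 5 = 10.
A tree on 5 vertices has 4 edges. This graph has 5 edges (1 extra). Not a tree.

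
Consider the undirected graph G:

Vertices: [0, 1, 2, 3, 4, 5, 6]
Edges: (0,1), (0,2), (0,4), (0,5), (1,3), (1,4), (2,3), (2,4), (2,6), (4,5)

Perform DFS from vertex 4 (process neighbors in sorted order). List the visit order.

DFS from vertex 4 (neighbors processed in ascending order):
Visit order: 4, 0, 1, 3, 2, 6, 5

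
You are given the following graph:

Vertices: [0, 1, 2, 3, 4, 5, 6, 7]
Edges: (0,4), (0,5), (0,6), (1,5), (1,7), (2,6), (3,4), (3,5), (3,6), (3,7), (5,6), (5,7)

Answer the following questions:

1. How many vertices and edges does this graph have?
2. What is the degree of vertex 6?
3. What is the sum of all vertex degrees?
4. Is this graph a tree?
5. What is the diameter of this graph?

Count: 8 vertices, 12 edges.
Vertex 6 has neighbors [0, 2, 3, 5], degree = 4.
Handshaking lemma: 2 * 12 = 24.
A tree on 8 vertices has 7 edges. This graph has 12 edges (5 extra). Not a tree.
Diameter (longest shortest path) = 3.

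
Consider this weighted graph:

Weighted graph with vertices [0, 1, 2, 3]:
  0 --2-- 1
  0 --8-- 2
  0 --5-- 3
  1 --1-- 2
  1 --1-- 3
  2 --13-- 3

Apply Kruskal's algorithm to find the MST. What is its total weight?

Applying Kruskal's algorithm (sort edges by weight, add if no cycle):
  Add (1,3) w=1
  Add (1,2) w=1
  Add (0,1) w=2
  Skip (0,3) w=5 (creates cycle)
  Skip (0,2) w=8 (creates cycle)
  Skip (2,3) w=13 (creates cycle)
MST weight = 4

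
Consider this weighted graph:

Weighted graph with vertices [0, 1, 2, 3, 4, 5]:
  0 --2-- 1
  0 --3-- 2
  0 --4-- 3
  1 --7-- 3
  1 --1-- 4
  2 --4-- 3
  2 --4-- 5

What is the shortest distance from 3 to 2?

Using Dijkstra's algorithm from vertex 3:
Shortest path: 3 -> 2
Total weight: 4 = 4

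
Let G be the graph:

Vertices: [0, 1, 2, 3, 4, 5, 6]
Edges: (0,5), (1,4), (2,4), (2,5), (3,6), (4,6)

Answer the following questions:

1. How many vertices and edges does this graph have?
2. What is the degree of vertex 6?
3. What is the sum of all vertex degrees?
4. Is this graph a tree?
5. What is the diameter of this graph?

Count: 7 vertices, 6 edges.
Vertex 6 has neighbors [3, 4], degree = 2.
Handshaking lemma: 2 * 6 = 12.
A graph is a tree iff it is connected and has exactly n-1 edges. This graph is connected (all 7 vertices in one component) and has 7-1 = 6 edges. It is a tree.
Diameter (longest shortest path) = 5.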